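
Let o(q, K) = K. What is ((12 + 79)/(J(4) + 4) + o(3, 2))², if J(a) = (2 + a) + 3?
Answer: 81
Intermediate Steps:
J(a) = 5 + a
((12 + 79)/(J(4) + 4) + o(3, 2))² = ((12 + 79)/((5 + 4) + 4) + 2)² = (91/(9 + 4) + 2)² = (91/13 + 2)² = (91*(1/13) + 2)² = (7 + 2)² = 9² = 81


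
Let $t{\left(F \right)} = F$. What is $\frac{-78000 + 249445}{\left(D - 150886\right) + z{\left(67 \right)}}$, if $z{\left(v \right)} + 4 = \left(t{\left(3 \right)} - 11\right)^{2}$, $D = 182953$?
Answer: $\frac{171445}{32127} \approx 5.3365$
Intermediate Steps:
$z{\left(v \right)} = 60$ ($z{\left(v \right)} = -4 + \left(3 - 11\right)^{2} = -4 + \left(-8\right)^{2} = -4 + 64 = 60$)
$\frac{-78000 + 249445}{\left(D - 150886\right) + z{\left(67 \right)}} = \frac{-78000 + 249445}{\left(182953 - 150886\right) + 60} = \frac{171445}{\left(182953 - 150886\right) + 60} = \frac{171445}{32067 + 60} = \frac{171445}{32127}$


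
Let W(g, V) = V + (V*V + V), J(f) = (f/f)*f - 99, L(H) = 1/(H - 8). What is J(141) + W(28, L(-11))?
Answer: 15125/361 ≈ 41.898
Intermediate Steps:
L(H) = 1/(-8 + H)
J(f) = -99 + f (J(f) = 1*f - 99 = f - 99 = -99 + f)
W(g, V) = V**2 + 2*V (W(g, V) = V + (V**2 + V) = V + (V + V**2) = V**2 + 2*V)
J(141) + W(28, L(-11)) = (-99 + 141) + (2 + 1/(-8 - 11))/(-8 - 11) = 42 + (2 + 1/(-19))/(-19) = 42 - (2 - 1/19)/19 = 42 - 1/19*37/19 = 42 - 37/361 = 15125/361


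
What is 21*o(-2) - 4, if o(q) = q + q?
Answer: -88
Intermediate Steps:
o(q) = 2*q
21*o(-2) - 4 = 21*(2*(-2)) - 4 = 21*(-4) - 4 = -84 - 4 = -88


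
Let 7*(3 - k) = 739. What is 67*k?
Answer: -48106/7 ≈ -6872.3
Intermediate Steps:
k = -718/7 (k = 3 - 1/7*739 = 3 - 739/7 = -718/7 ≈ -102.57)
67*k = 67*(-718/7) = -48106/7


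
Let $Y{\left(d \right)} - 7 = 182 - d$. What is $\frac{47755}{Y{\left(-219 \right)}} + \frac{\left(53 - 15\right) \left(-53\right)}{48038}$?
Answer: $\frac{1146616489}{9799752} \approx 117.0$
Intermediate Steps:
$Y{\left(d \right)} = 189 - d$ ($Y{\left(d \right)} = 7 - \left(-182 + d\right) = 189 - d$)
$\frac{47755}{Y{\left(-219 \right)}} + \frac{\left(53 - 15\right) \left(-53\right)}{48038} = \frac{47755}{189 - -219} + \frac{\left(53 - 15\right) \left(-53\right)}{48038} = \frac{47755}{189 + 219} + 38 \left(-53\right) \frac{1}{48038} = \frac{47755}{408} - \frac{1007}{24019} = \frac{1146616489}{9799752}$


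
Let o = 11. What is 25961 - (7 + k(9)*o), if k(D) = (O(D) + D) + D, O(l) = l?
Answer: 25657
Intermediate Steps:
k(D) = 3*D (k(D) = (D + D) + D = 2*D + D = 3*D)
25961 - (7 + k(9)*o) = 25961 - (7 + (3*9)*11) = 25961 - (7 + 27*11) = 25961 - (7 + 297) = 25961 - 1*304 = 25961 - 304 = 25657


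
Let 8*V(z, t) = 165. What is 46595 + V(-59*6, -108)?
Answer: 372925/8 ≈ 46616.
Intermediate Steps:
V(z, t) = 165/8 (V(z, t) = (⅛)*165 = 165/8)
46595 + V(-59*6, -108) = 46595 + 165/8 = 372925/8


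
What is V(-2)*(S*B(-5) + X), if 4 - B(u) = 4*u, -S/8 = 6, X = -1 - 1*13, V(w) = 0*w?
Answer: 0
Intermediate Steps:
V(w) = 0
X = -14 (X = -1 - 13 = -14)
S = -48 (S = -8*6 = -48)
B(u) = 4 - 4*u
V(-2)*(S*B(-5) + X) = 0*(-48*(4 - 4*(-5)) - 14) = 0*(-48*(4 + 20) - 14) = 0*(-48*24 - 14) = 0*(-1152 - 14) = 0*(-1166) = 0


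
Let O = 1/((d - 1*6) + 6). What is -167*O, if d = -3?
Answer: 167/3 ≈ 55.667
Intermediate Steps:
O = -⅓ (O = 1/((-3 - 1*6) + 6) = 1/((-3 - 6) + 6) = 1/(-9 + 6) = 1/(-3) = -⅓ ≈ -0.33333)
-167*O = -167*(-⅓) = 167/3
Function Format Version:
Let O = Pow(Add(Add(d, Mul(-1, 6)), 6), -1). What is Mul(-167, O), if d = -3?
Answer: Rational(167, 3) ≈ 55.667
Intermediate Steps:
O = Rational(-1, 3) (O = Pow(Add(Add(-3, Mul(-1, 6)), 6), -1) = Pow(Add(Add(-3, -6), 6), -1) = Pow(Add(-9, 6), -1) = Pow(-3, -1) = Rational(-1, 3) ≈ -0.33333)
Mul(-167, O) = Mul(-167, Rational(-1, 3)) = Rational(167, 3)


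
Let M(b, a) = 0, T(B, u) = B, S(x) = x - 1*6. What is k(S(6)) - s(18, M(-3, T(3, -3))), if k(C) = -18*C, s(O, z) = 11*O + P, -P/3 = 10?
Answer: -168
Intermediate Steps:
P = -30 (P = -3*10 = -30)
S(x) = -6 + x (S(x) = x - 6 = -6 + x)
s(O, z) = -30 + 11*O (s(O, z) = 11*O - 30 = -30 + 11*O)
k(S(6)) - s(18, M(-3, T(3, -3))) = -18*(-6 + 6) - (-30 + 11*18) = -18*0 - (-30 + 198) = 0 - 1*168 = 0 - 168 = -168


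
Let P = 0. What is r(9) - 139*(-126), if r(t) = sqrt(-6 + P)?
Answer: 17514 + I*sqrt(6) ≈ 17514.0 + 2.4495*I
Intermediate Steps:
r(t) = I*sqrt(6) (r(t) = sqrt(-6 + 0) = sqrt(-6) = I*sqrt(6))
r(9) - 139*(-126) = I*sqrt(6) - 139*(-126) = I*sqrt(6) + 17514 = 17514 + I*sqrt(6)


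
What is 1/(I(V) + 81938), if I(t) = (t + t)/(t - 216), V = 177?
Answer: 13/1065076 ≈ 1.2206e-5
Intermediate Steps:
I(t) = 2*t/(-216 + t) (I(t) = (2*t)/(-216 + t) = 2*t/(-216 + t))
1/(I(V) + 81938) = 1/(2*177/(-216 + 177) + 81938) = 1/(2*177/(-39) + 81938) = 1/(2*177*(-1/39) + 81938) = 1/(-118/13 + 81938) = 1/(1065076/13) = 13/1065076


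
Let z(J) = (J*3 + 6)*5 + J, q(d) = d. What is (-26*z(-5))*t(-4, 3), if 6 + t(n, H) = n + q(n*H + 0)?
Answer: -28600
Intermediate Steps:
t(n, H) = -6 + n + H*n (t(n, H) = -6 + (n + (n*H + 0)) = -6 + (n + (H*n + 0)) = -6 + (n + H*n) = -6 + n + H*n)
z(J) = 30 + 16*J (z(J) = (3*J + 6)*5 + J = (6 + 3*J)*5 + J = (30 + 15*J) + J = 30 + 16*J)
(-26*z(-5))*t(-4, 3) = (-26*(30 + 16*(-5)))*(-6 - 4 + 3*(-4)) = (-26*(30 - 80))*(-6 - 4 - 12) = -26*(-50)*(-22) = 1300*(-22) = -28600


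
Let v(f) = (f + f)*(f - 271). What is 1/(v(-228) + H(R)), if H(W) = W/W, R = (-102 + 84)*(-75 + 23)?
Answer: 1/227545 ≈ 4.3947e-6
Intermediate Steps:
v(f) = 2*f*(-271 + f) (v(f) = (2*f)*(-271 + f) = 2*f*(-271 + f))
R = 936 (R = -18*(-52) = 936)
H(W) = 1
1/(v(-228) + H(R)) = 1/(2*(-228)*(-271 - 228) + 1) = 1/(2*(-228)*(-499) + 1) = 1/(227544 + 1) = 1/227545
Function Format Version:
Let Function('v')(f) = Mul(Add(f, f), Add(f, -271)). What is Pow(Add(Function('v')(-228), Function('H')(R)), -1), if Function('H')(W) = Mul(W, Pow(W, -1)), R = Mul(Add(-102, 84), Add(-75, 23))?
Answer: Rational(1, 227545) ≈ 4.3947e-6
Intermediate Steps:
Function('v')(f) = Mul(2, f, Add(-271, f)) (Function('v')(f) = Mul(Mul(2, f), Add(-271, f)) = Mul(2, f, Add(-271, f)))
R = 936 (R = Mul(-18, -52) = 936)
Function('H')(W) = 1
Pow(Add(Function('v')(-228), Function('H')(R)), -1) = Pow(Add(Mul(2, -228, Add(-271, -228)), 1), -1) = Pow(Add(Mul(2, -228, -499), 1), -1) = Pow(Add(227544, 1), -1) = Pow(227545, -1) = Rational(1, 227545)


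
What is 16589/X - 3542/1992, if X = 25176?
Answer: -779557/696536 ≈ -1.1192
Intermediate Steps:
16589/X - 3542/1992 = 16589/25176 - 3542/1992 = 16589*(1/25176) - 3542*1/1992 = 16589/25176 - 1771/996 = -779557/696536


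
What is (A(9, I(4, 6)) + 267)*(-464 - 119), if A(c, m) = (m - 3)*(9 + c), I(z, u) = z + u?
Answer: -229119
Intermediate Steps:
I(z, u) = u + z
A(c, m) = (-3 + m)*(9 + c)
(A(9, I(4, 6)) + 267)*(-464 - 119) = ((-27 - 3*9 + 9*(6 + 4) + 9*(6 + 4)) + 267)*(-464 - 119) = ((-27 - 27 + 9*10 + 9*10) + 267)*(-583) = ((-27 - 27 + 90 + 90) + 267)*(-583) = (126 + 267)*(-583) = 393*(-583) = -229119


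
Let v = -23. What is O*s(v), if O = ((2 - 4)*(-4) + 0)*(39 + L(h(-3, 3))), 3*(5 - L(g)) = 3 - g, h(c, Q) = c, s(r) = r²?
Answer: 177744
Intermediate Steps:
L(g) = 4 + g/3 (L(g) = 5 - (3 - g)/3 = 5 + (-1 + g/3) = 4 + g/3)
O = 336 (O = ((2 - 4)*(-4) + 0)*(39 + (4 + (⅓)*(-3))) = (-2*(-4) + 0)*(39 + (4 - 1)) = (8 + 0)*(39 + 3) = 8*42 = 336)
O*s(v) = 336*(-23)² = 336*529 = 177744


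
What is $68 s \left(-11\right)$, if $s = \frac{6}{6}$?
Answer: $-748$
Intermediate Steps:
$s = 1$ ($s = 6 \cdot \frac{1}{6} = 1$)
$68 s \left(-11\right) = 68 \cdot 1 \left(-11\right) = 68 \left(-11\right) = -748$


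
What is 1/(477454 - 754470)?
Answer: -1/277016 ≈ -3.6099e-6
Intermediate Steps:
1/(477454 - 754470) = 1/(-277016) = -1/277016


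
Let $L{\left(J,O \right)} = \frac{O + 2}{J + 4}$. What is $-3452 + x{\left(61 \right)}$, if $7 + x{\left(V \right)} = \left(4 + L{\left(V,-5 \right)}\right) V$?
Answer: $- \frac{209158}{65} \approx -3217.8$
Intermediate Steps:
$L{\left(J,O \right)} = \frac{2 + O}{4 + J}$
$x{\left(V \right)} = -7 + V \left(4 - \frac{3}{4 + V}\right)$ ($x{\left(V \right)} = -7 + \left(4 + \frac{2 - 5}{4 + V}\right) V = -7 + \left(4 + \frac{1}{4 + V} \left(-3\right)\right) V = -7 + \left(4 - \frac{3}{4 + V}\right) V = -7 + V \left(4 - \frac{3}{4 + V}\right)$)
$-3452 + x{\left(61 \right)} = -3452 + \frac{2 \left(-14 + 2 \cdot 61^{2} + 3 \cdot 61\right)}{4 + 61} = -3452 + \frac{2 \left(-14 + 2 \cdot 3721 + 183\right)}{65} = -3452 + 2 \cdot \frac{1}{65} \left(-14 + 7442 + 183\right) = -3452 + 2 \cdot \frac{1}{65} \cdot 7611 = -3452 + \frac{15222}{65} = - \frac{209158}{65}$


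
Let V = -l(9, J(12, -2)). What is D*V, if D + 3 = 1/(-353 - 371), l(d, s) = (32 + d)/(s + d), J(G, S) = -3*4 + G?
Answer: 89093/6516 ≈ 13.673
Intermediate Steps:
J(G, S) = -12 + G
l(d, s) = (32 + d)/(d + s)
D = -2173/724 (D = -3 + 1/(-353 - 371) = -3 + 1/(-724) = -3 - 1/724 = -2173/724 ≈ -3.0014)
V = -41/9 (V = -(32 + 9)/(9 + (-12 + 12)) = -41/(9 + 0) = -41/9 ≈ -4.5556)
D*V = -2173/724*(-41/9) = 89093/6516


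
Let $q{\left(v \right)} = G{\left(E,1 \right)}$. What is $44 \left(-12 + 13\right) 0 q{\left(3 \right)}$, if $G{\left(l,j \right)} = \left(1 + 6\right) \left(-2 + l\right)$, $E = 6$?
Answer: $0$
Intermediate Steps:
$G{\left(l,j \right)} = -14 + 7 l$ ($G{\left(l,j \right)} = 7 \left(-2 + l\right) = -14 + 7 l$)
$q{\left(v \right)} = 28$ ($q{\left(v \right)} = -14 + 7 \cdot 6 = -14 + 42 = 28$)
$44 \left(-12 + 13\right) 0 q{\left(3 \right)} = 44 \left(-12 + 13\right) 0 \cdot 28 = 44 \cdot 1 \cdot 0 = 44 \cdot 0 = 0$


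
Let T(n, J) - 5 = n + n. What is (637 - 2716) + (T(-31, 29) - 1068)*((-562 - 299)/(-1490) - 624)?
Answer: 208382733/298 ≈ 6.9927e+5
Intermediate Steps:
T(n, J) = 5 + 2*n (T(n, J) = 5 + (n + n) = 5 + 2*n)
(637 - 2716) + (T(-31, 29) - 1068)*((-562 - 299)/(-1490) - 624) = (637 - 2716) + ((5 + 2*(-31)) - 1068)*((-562 - 299)/(-1490) - 624) = -2079 + ((5 - 62) - 1068)*(-861*(-1/1490) - 624) = -2079 + (-57 - 1068)*(861/1490 - 624) = -2079 - 1125*(-928899/1490) = -2079 + 209002275/298 = 208382733/298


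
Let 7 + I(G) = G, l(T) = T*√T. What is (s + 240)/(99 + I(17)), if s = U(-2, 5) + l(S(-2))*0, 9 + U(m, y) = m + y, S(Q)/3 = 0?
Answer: 234/109 ≈ 2.1468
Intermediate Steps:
S(Q) = 0 (S(Q) = 3*0 = 0)
U(m, y) = -9 + m + y (U(m, y) = -9 + (m + y) = -9 + m + y)
l(T) = T^(3/2)
I(G) = -7 + G
s = -6 (s = (-9 - 2 + 5) + 0^(3/2)*0 = -6 + 0*0 = -6 + 0 = -6)
(s + 240)/(99 + I(17)) = (-6 + 240)/(99 + (-7 + 17)) = 234/(99 + 10) = 234/109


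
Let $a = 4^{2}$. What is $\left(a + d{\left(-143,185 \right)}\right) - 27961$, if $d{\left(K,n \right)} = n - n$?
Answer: $-27945$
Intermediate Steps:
$a = 16$
$d{\left(K,n \right)} = 0$
$\left(a + d{\left(-143,185 \right)}\right) - 27961 = \left(16 + 0\right) - 27961 = 16 - 27961 = -27945$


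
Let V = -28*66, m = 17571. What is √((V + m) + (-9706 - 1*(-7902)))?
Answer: √13919 ≈ 117.98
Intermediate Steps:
V = -1848
√((V + m) + (-9706 - 1*(-7902))) = √((-1848 + 17571) + (-9706 - 1*(-7902))) = √(15723 + (-9706 + 7902)) = √(15723 - 1804) = √13919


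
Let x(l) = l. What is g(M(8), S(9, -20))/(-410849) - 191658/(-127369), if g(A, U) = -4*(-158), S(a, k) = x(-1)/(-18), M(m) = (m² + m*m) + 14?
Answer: 78662000434/52329426281 ≈ 1.5032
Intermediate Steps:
M(m) = 14 + 2*m² (M(m) = (m² + m²) + 14 = 2*m² + 14 = 14 + 2*m²)
S(a, k) = 1/18 (S(a, k) = -1/(-18) = -1*(-1/18) = 1/18)
g(A, U) = 632
g(M(8), S(9, -20))/(-410849) - 191658/(-127369) = 632/(-410849) - 191658/(-127369) = 632*(-1/410849) - 191658*(-1/127369) = -632/410849 + 191658/127369 = 78662000434/52329426281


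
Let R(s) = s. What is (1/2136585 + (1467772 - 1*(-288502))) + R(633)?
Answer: 3753781142596/2136585 ≈ 1.7569e+6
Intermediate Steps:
(1/2136585 + (1467772 - 1*(-288502))) + R(633) = (1/2136585 + (1467772 - 1*(-288502))) + 633 = (1/2136585 + (1467772 + 288502)) + 633 = (1/2136585 + 1756274) + 633 = 3752428684291/2136585 + 633 = 3753781142596/2136585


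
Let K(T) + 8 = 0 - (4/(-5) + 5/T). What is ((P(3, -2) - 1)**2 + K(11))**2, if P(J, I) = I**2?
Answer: 5476/3025 ≈ 1.8102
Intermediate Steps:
K(T) = -36/5 - 5/T (K(T) = -8 + (0 - (4/(-5) + 5/T)) = -8 + (0 - (4*(-1/5) + 5/T)) = -8 + (0 - (-4/5 + 5/T)) = -8 + (0 + (4/5 - 5/T)) = -8 + (4/5 - 5/T) = -36/5 - 5/T)
((P(3, -2) - 1)**2 + K(11))**2 = (((-2)**2 - 1)**2 + (-36/5 - 5/11))**2 = ((4 - 1)**2 + (-36/5 - 5*1/11))**2 = (3**2 + (-36/5 - 5/11))**2 = (9 - 421/55)**2 = (74/55)**2 = 5476/3025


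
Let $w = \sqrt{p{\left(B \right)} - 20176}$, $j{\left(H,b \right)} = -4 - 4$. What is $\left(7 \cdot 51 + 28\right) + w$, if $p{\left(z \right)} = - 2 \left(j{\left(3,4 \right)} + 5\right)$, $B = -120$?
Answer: $385 + i \sqrt{20170} \approx 385.0 + 142.02 i$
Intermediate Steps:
$j{\left(H,b \right)} = -8$ ($j{\left(H,b \right)} = -4 - 4 = -8$)
$p{\left(z \right)} = 6$ ($p{\left(z \right)} = - 2 \left(-8 + 5\right) = \left(-2\right) \left(-3\right) = 6$)
$w = i \sqrt{20170}$ ($w = \sqrt{6 - 20176} = \sqrt{-20170} = i \sqrt{20170} \approx 142.02 i$)
$\left(7 \cdot 51 + 28\right) + w = \left(7 \cdot 51 + 28\right) + i \sqrt{20170} = \left(357 + 28\right) + i \sqrt{20170} = 385 + i \sqrt{20170}$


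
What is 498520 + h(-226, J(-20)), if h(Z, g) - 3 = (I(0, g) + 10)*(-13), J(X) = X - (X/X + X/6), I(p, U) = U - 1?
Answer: 1495907/3 ≈ 4.9864e+5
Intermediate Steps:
I(p, U) = -1 + U
J(X) = -1 + 5*X/6 (J(X) = X - (1 + X*(⅙)) = X - (1 + X/6) = X + (-1 - X/6) = -1 + 5*X/6)
h(Z, g) = -114 - 13*g (h(Z, g) = 3 + ((-1 + g) + 10)*(-13) = 3 + (9 + g)*(-13) = 3 + (-117 - 13*g) = -114 - 13*g)
498520 + h(-226, J(-20)) = 498520 + (-114 - 13*(-1 + (⅚)*(-20))) = 498520 + (-114 - 13*(-1 - 50/3)) = 498520 + (-114 - 13*(-53/3)) = 498520 + (-114 + 689/3) = 498520 + 347/3 = 1495907/3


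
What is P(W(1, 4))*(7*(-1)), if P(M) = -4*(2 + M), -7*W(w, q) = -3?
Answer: 68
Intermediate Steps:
W(w, q) = 3/7 (W(w, q) = -⅐*(-3) = 3/7)
P(M) = -8 - 4*M
P(W(1, 4))*(7*(-1)) = (-8 - 4*3/7)*(7*(-1)) = (-8 - 12/7)*(-7) = -68/7*(-7) = 68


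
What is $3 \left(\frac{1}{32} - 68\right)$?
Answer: $- \frac{6525}{32} \approx -203.91$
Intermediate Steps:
$3 \left(\frac{1}{32} - 68\right) = 3 \left(- \frac{2175}{32}\right) = - \frac{6525}{32}$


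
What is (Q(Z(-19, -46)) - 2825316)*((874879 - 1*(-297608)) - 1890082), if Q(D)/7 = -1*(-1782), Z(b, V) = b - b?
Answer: 2018481354990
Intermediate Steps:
Z(b, V) = 0
Q(D) = 12474 (Q(D) = 7*(-1*(-1782)) = 7*1782 = 12474)
(Q(Z(-19, -46)) - 2825316)*((874879 - 1*(-297608)) - 1890082) = (12474 - 2825316)*((874879 - 1*(-297608)) - 1890082) = -2812842*((874879 + 297608) - 1890082) = -2812842*(1172487 - 1890082) = -2812842*(-717595) = 2018481354990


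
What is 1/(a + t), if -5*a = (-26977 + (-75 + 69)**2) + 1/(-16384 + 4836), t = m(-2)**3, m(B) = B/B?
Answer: 57740/311172409 ≈ 0.00018556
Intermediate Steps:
m(B) = 1
t = 1 (t = 1**3 = 1)
a = 311114669/57740 (a = -((-26977 + (-75 + 69)**2) + 1/(-16384 + 4836))/5 = -((-26977 + (-6)**2) + 1/(-11548))/5 = -((-26977 + 36) - 1/11548)/5 = -(-26941 - 1/11548)/5 = -1/5*(-311114669/11548) = 311114669/57740 ≈ 5388.2)
1/(a + t) = 1/(311114669/57740 + 1) = 1/(311172409/57740) = 57740/311172409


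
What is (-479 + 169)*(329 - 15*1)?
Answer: -97340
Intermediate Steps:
(-479 + 169)*(329 - 15*1) = -310*(329 - 15) = -310*314 = -97340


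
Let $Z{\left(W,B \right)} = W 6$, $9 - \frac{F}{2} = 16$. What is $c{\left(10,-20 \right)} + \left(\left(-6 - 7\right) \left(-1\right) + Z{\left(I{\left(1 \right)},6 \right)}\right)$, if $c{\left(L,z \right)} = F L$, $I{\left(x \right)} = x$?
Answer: $-121$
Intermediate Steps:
$F = -14$ ($F = 18 - 32 = -14$)
$c{\left(L,z \right)} = - 14 L$
$Z{\left(W,B \right)} = 6 W$
$c{\left(10,-20 \right)} + \left(\left(-6 - 7\right) \left(-1\right) + Z{\left(I{\left(1 \right)},6 \right)}\right) = \left(-14\right) 10 + \left(\left(-6 - 7\right) \left(-1\right) + 6 \cdot 1\right) = -140 + \left(\left(-13\right) \left(-1\right) + 6\right) = -140 + \left(13 + 6\right) = -140 + 19 = -121$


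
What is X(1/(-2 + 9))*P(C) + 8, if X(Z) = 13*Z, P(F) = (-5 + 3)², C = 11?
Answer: 108/7 ≈ 15.429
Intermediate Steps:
P(F) = 4 (P(F) = (-2)² = 4)
X(1/(-2 + 9))*P(C) + 8 = (13/(-2 + 9))*4 + 8 = (13/7)*4 + 8 = 52/7 + 8 = 108/7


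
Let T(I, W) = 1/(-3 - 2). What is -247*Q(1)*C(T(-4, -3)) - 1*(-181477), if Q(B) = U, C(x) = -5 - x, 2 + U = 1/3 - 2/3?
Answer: 893553/5 ≈ 1.7871e+5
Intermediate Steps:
U = -7/3 (U = -2 + (1/3 - 2/3) = -2 + (1*(⅓) - 2*⅓) = -2 + (⅓ - ⅔) = -2 - ⅓ = -7/3 ≈ -2.3333)
T(I, W) = -⅕ (T(I, W) = 1/(-5) = -⅕)
Q(B) = -7/3
-247*Q(1)*C(T(-4, -3)) - 1*(-181477) = -(-1729)*(-5 - 1*(-⅕))/3 - 1*(-181477) = -(-1729)*(-5 + ⅕)/3 + 181477 = -(-1729)*(-24)/(3*5) + 181477 = -247*56/5 + 181477 = -13832/5 + 181477 = 893553/5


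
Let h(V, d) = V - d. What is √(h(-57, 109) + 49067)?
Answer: √48901 ≈ 221.14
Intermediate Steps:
√(h(-57, 109) + 49067) = √((-57 - 1*109) + 49067) = √((-57 - 109) + 49067) = √(-166 + 49067) = √48901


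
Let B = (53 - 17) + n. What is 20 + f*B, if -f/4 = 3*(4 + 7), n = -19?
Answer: -2224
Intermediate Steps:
B = 17 (B = (53 - 17) - 19 = 36 - 19 = 17)
f = -132 (f = -12*(4 + 7) = -12*11 = -4*33 = -132)
20 + f*B = 20 - 132*17 = 20 - 2244 = -2224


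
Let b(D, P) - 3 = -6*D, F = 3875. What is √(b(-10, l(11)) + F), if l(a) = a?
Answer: √3938 ≈ 62.753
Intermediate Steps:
b(D, P) = 3 - 6*D
√(b(-10, l(11)) + F) = √((3 - 6*(-10)) + 3875) = √((3 + 60) + 3875) = √(63 + 3875) = √3938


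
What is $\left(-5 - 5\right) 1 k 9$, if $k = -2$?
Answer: $180$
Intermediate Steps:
$\left(-5 - 5\right) 1 k 9 = \left(-5 - 5\right) 1 \left(-2\right) 9 = \left(-10\right) 1 \left(-2\right) 9 = \left(-10\right) \left(-2\right) 9 = 20 \cdot 9 = 180$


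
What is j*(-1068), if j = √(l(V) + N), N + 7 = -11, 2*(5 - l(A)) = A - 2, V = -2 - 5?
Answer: -534*I*√34 ≈ -3113.7*I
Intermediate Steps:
V = -7
l(A) = 6 - A/2 (l(A) = 5 - (A - 2)/2 = 5 - (-2 + A)/2 = 5 + (1 - A/2) = 6 - A/2)
N = -18 (N = -7 - 11 = -18)
j = I*√34/2 (j = √((6 - ½*(-7)) - 18) = √((6 + 7/2) - 18) = √(19/2 - 18) = √(-17/2) = I*√34/2 ≈ 2.9155*I)
j*(-1068) = (I*√34/2)*(-1068) = -534*I*√34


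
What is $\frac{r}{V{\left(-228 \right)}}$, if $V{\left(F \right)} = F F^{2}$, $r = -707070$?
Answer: $\frac{117845}{1975392} \approx 0.059657$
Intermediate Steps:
$V{\left(F \right)} = F^{3}$
$\frac{r}{V{\left(-228 \right)}} = - \frac{707070}{\left(-228\right)^{3}} = - \frac{707070}{-11852352} = \left(-707070\right) \left(- \frac{1}{11852352}\right) = \frac{117845}{1975392}$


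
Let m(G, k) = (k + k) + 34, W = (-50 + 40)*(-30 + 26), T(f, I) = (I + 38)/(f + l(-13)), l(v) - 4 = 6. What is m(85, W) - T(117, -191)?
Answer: 14631/127 ≈ 115.20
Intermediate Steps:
l(v) = 10 (l(v) = 4 + 6 = 10)
T(f, I) = (38 + I)/(10 + f) (T(f, I) = (I + 38)/(f + 10) = (38 + I)/(10 + f))
W = 40 (W = -10*(-4) = 40)
m(G, k) = 34 + 2*k (m(G, k) = 2*k + 34 = 34 + 2*k)
m(85, W) - T(117, -191) = (34 + 2*40) - (38 - 191)/(10 + 117) = (34 + 80) - (-153)/127 = 114 - (-153)/127 = 114 - 1*(-153/127) = 114 + 153/127 = 14631/127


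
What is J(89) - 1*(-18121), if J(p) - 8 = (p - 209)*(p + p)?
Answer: -3231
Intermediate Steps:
J(p) = 8 + 2*p*(-209 + p) (J(p) = 8 + (p - 209)*(p + p) = 8 + (-209 + p)*(2*p) = 8 + 2*p*(-209 + p))
J(89) - 1*(-18121) = (8 - 418*89 + 2*89²) - 1*(-18121) = (8 - 37202 + 2*7921) + 18121 = (8 - 37202 + 15842) + 18121 = -21352 + 18121 = -3231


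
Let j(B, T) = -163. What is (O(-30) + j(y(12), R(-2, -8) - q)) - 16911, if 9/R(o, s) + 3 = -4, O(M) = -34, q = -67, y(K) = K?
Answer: -17108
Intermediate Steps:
R(o, s) = -9/7 (R(o, s) = 9/(-3 - 4) = 9/(-7) = 9*(-⅐) = -9/7)
(O(-30) + j(y(12), R(-2, -8) - q)) - 16911 = (-34 - 163) - 16911 = -197 - 16911 = -17108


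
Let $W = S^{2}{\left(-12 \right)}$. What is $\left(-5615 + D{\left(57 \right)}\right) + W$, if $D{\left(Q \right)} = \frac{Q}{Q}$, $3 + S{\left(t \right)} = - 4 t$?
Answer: $-3589$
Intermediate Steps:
$S{\left(t \right)} = -3 - 4 t$
$D{\left(Q \right)} = 1$
$W = 2025$ ($W = \left(-3 - -48\right)^{2} = \left(-3 + 48\right)^{2} = 45^{2} = 2025$)
$\left(-5615 + D{\left(57 \right)}\right) + W = \left(-5615 + 1\right) + 2025 = -5614 + 2025 = -3589$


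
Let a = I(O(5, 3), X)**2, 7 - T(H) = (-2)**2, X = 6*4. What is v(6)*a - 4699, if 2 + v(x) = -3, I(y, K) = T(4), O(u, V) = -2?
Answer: -4744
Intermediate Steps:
X = 24
T(H) = 3 (T(H) = 7 - 1*(-2)**2 = 7 - 1*4 = 7 - 4 = 3)
I(y, K) = 3
v(x) = -5 (v(x) = -2 - 3 = -5)
a = 9 (a = 3**2 = 9)
v(6)*a - 4699 = -5*9 - 4699 = -45 - 4699 = -4744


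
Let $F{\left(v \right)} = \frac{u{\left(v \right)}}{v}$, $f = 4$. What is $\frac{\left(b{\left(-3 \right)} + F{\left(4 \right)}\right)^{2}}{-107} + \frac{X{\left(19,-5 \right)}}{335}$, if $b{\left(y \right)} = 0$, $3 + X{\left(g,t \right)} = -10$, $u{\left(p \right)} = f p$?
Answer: $- \frac{6751}{35845} \approx -0.18834$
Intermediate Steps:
$u{\left(p \right)} = 4 p$
$X{\left(g,t \right)} = -13$ ($X{\left(g,t \right)} = -3 - 10 = -13$)
$F{\left(v \right)} = 4$ ($F{\left(v \right)} = \frac{4 v}{v} = 4$)
$\frac{\left(b{\left(-3 \right)} + F{\left(4 \right)}\right)^{2}}{-107} + \frac{X{\left(19,-5 \right)}}{335} = \frac{\left(0 + 4\right)^{2}}{-107} - \frac{13}{335} = 4^{2} \left(- \frac{1}{107}\right) - \frac{13}{335} = 16 \left(- \frac{1}{107}\right) - \frac{13}{335} = - \frac{16}{107} - \frac{13}{335} = - \frac{6751}{35845}$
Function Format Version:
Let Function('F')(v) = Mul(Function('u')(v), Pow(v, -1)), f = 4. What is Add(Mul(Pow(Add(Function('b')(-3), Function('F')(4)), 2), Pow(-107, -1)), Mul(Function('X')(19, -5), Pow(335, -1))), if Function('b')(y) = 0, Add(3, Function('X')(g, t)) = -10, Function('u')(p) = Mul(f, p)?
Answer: Rational(-6751, 35845) ≈ -0.18834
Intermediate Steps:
Function('u')(p) = Mul(4, p)
Function('X')(g, t) = -13 (Function('X')(g, t) = Add(-3, -10) = -13)
Function('F')(v) = 4 (Function('F')(v) = Mul(Mul(4, v), Pow(v, -1)) = 4)
Add(Mul(Pow(Add(Function('b')(-3), Function('F')(4)), 2), Pow(-107, -1)), Mul(Function('X')(19, -5), Pow(335, -1))) = Add(Mul(Pow(Add(0, 4), 2), Pow(-107, -1)), Mul(-13, Pow(335, -1))) = Add(Mul(Pow(4, 2), Rational(-1, 107)), Mul(-13, Rational(1, 335))) = Add(Mul(16, Rational(-1, 107)), Rational(-13, 335)) = Add(Rational(-16, 107), Rational(-13, 335)) = Rational(-6751, 35845)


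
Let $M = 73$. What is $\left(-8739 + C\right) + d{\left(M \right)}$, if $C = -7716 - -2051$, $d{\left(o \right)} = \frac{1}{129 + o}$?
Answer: $- \frac{2909607}{202} \approx -14404.0$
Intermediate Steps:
$C = -5665$ ($C = -7716 + 2051 = -5665$)
$\left(-8739 + C\right) + d{\left(M \right)} = \left(-8739 - 5665\right) + \frac{1}{129 + 73} = -14404 + \frac{1}{202} = - \frac{2909607}{202}$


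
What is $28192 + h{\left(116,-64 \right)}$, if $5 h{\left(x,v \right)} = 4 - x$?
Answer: $\frac{140848}{5} \approx 28170.0$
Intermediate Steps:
$h{\left(x,v \right)} = \frac{4}{5} - \frac{x}{5}$ ($h{\left(x,v \right)} = \frac{4 - x}{5} = \frac{4}{5} - \frac{x}{5}$)
$28192 + h{\left(116,-64 \right)} = 28192 + \left(\frac{4}{5} - \frac{116}{5}\right) = 28192 - \frac{112}{5} = \frac{140848}{5}$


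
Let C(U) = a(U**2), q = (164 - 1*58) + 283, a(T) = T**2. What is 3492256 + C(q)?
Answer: 22901537297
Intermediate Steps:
q = 389 (q = (164 - 58) + 283 = 106 + 283 = 389)
C(U) = U**4 (C(U) = (U**2)**2 = U**4)
3492256 + C(q) = 3492256 + 389**4 = 3492256 + 22898045041 = 22901537297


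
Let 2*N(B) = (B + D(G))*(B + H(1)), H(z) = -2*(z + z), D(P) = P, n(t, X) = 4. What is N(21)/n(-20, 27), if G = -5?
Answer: 34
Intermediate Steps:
H(z) = -4*z
N(B) = (-5 + B)*(-4 + B)/2 (N(B) = ((B - 5)*(B - 4*1))/2 = ((-5 + B)*(B - 4))/2 = ((-5 + B)*(-4 + B))/2 = (-5 + B)*(-4 + B)/2)
N(21)/n(-20, 27) = (10 + (½)*21² - 9/2*21)/4 = (10 + (½)*441 - 189/2)*(¼) = (10 + 441/2 - 189/2)*(¼) = 136*(¼) = 34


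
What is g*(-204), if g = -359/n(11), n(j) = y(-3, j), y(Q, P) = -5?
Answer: -73236/5 ≈ -14647.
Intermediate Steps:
n(j) = -5
g = 359/5 (g = -359/(-5) = -359*(-1/5) = 359/5 ≈ 71.800)
g*(-204) = (359/5)*(-204) = -73236/5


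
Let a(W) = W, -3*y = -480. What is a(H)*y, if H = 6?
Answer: 960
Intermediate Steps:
y = 160 (y = -1/3*(-480) = 160)
a(H)*y = 6*160 = 960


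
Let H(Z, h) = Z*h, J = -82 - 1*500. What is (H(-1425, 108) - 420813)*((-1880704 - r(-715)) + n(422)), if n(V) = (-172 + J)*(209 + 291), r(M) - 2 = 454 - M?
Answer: 1298204827875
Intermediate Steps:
r(M) = 456 - M (r(M) = 2 + (454 - M) = 456 - M)
J = -582 (J = -82 - 500 = -582)
n(V) = -377000 (n(V) = (-172 - 582)*(209 + 291) = -754*500 = -377000)
(H(-1425, 108) - 420813)*((-1880704 - r(-715)) + n(422)) = (-1425*108 - 420813)*((-1880704 - (456 - 1*(-715))) - 377000) = (-153900 - 420813)*((-1880704 - (456 + 715)) - 377000) = -574713*((-1880704 - 1*1171) - 377000) = -574713*((-1880704 - 1171) - 377000) = -574713*(-1881875 - 377000) = -574713*(-2258875) = 1298204827875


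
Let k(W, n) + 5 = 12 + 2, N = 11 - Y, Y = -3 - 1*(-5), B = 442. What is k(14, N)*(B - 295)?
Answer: 1323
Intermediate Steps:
Y = 2 (Y = -3 + 5 = 2)
N = 9 (N = 11 - 1*2 = 11 - 2 = 9)
k(W, n) = 9 (k(W, n) = -5 + (12 + 2) = -5 + 14 = 9)
k(14, N)*(B - 295) = 9*(442 - 295) = 9*147 = 1323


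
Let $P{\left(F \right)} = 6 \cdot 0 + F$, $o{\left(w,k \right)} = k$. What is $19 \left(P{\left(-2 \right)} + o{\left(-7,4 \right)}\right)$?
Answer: $38$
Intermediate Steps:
$P{\left(F \right)} = F$ ($P{\left(F \right)} = 0 + F = F$)
$19 \left(P{\left(-2 \right)} + o{\left(-7,4 \right)}\right) = 19 \left(-2 + 4\right) = 19 \cdot 2 = 38$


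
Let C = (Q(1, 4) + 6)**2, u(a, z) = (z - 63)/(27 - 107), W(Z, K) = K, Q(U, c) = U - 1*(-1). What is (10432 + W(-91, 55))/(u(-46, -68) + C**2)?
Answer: 838960/327811 ≈ 2.5593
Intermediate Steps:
Q(U, c) = 1 + U (Q(U, c) = U + 1 = 1 + U)
u(a, z) = 63/80 - z/80 (u(a, z) = (-63 + z)/(-80) = (-63 + z)*(-1/80) = 63/80 - z/80)
C = 64 (C = ((1 + 1) + 6)**2 = (2 + 6)**2 = 8**2 = 64)
(10432 + W(-91, 55))/(u(-46, -68) + C**2) = (10432 + 55)/((63/80 - 1/80*(-68)) + 64**2) = 10487/((63/80 + 17/20) + 4096) = 10487/(131/80 + 4096) = 10487/(327811/80) = 10487*(80/327811) = 838960/327811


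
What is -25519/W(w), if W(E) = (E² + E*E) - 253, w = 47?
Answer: -25519/4165 ≈ -6.1270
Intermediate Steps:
W(E) = -253 + 2*E² (W(E) = (E² + E²) - 253 = 2*E² - 253 = -253 + 2*E²)
-25519/W(w) = -25519/(-253 + 2*47²) = -25519/(-253 + 2*2209) = -25519/(-253 + 4418) = -25519/4165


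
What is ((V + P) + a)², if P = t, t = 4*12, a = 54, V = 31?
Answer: 17689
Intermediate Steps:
t = 48
P = 48
((V + P) + a)² = ((31 + 48) + 54)² = (79 + 54)² = 133² = 17689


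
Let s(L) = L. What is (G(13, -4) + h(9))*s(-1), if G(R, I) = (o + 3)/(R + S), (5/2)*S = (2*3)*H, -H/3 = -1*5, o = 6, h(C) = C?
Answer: -450/49 ≈ -9.1837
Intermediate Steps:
H = 15 (H = -(-3)*5 = -3*(-5) = 15)
S = 36 (S = 2*((2*3)*15)/5 = 2*(6*15)/5 = (⅖)*90 = 36)
G(R, I) = 9/(36 + R) (G(R, I) = (6 + 3)/(R + 36) = 9/(36 + R))
(G(13, -4) + h(9))*s(-1) = (9/(36 + 13) + 9)*(-1) = (9/49 + 9)*(-1) = (450/49)*(-1) = -450/49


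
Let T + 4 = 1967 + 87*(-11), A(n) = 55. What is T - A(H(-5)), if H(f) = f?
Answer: 951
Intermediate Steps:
T = 1006 (T = -4 + (1967 + 87*(-11)) = -4 + (1967 - 957) = -4 + 1010 = 1006)
T - A(H(-5)) = 1006 - 1*55 = 1006 - 55 = 951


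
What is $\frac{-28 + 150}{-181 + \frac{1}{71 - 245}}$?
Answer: $- \frac{21228}{31495} \approx -0.67401$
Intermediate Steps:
$\frac{-28 + 150}{-181 + \frac{1}{71 - 245}} = \frac{122}{-181 + \frac{1}{71 - 245}} = \frac{122}{-181 + \frac{1}{-174}} = \frac{122}{-181 - \frac{1}{174}} = \frac{122}{- \frac{31495}{174}} = 122 \left(- \frac{174}{31495}\right) = - \frac{21228}{31495}$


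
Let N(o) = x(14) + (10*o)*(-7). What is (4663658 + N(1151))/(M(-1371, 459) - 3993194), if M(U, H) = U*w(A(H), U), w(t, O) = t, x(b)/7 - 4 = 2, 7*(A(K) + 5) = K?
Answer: -16040955/14266831 ≈ -1.1244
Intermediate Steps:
A(K) = -5 + K/7
x(b) = 42 (x(b) = 28 + 7*2 = 28 + 14 = 42)
N(o) = 42 - 70*o (N(o) = 42 + (10*o)*(-7) = 42 - 70*o)
M(U, H) = U*(-5 + H/7)
(4663658 + N(1151))/(M(-1371, 459) - 3993194) = (4663658 + (42 - 70*1151))/((⅐)*(-1371)*(-35 + 459) - 3993194) = (4663658 + (42 - 80570))/((⅐)*(-1371)*424 - 3993194) = (4663658 - 80528)/(-581304/7 - 3993194) = 4583130/(-28533662/7) = 4583130*(-7/28533662) = -16040955/14266831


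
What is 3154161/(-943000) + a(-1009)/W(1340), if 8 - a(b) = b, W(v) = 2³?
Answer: 58362357/471500 ≈ 123.78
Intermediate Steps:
W(v) = 8
a(b) = 8 - b
3154161/(-943000) + a(-1009)/W(1340) = 3154161/(-943000) + (8 - 1*(-1009))/8 = 3154161*(-1/943000) + (8 + 1009)*(⅛) = -3154161/943000 + 1017*(⅛) = -3154161/943000 + 1017/8 = 58362357/471500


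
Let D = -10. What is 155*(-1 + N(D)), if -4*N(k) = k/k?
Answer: -775/4 ≈ -193.75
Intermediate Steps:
N(k) = -¼ (N(k) = -k/(4*k) = -¼*1 = -¼)
155*(-1 + N(D)) = 155*(-1 - ¼) = 155*(-5/4) = -775/4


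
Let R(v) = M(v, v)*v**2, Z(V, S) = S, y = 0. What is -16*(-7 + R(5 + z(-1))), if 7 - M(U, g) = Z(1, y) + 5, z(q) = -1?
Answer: -400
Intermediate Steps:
M(U, g) = 2 (M(U, g) = 7 - (0 + 5) = 7 - 1*5 = 7 - 5 = 2)
R(v) = 2*v**2
-16*(-7 + R(5 + z(-1))) = -16*(-7 + 2*(5 - 1)**2) = -16*(-7 + 2*4**2) = -16*(-7 + 2*16) = -16*(-7 + 32) = -16*25 = -400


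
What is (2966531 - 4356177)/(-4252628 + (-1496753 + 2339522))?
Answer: 1389646/3409859 ≈ 0.40754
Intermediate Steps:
(2966531 - 4356177)/(-4252628 + (-1496753 + 2339522)) = -1389646/(-4252628 + 842769) = -1389646/(-3409859) = -1389646*(-1/3409859) = 1389646/3409859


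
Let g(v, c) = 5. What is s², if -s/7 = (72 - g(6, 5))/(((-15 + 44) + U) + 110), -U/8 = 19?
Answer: 219961/169 ≈ 1301.5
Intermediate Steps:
U = -152 (U = -8*19 = -152)
s = 469/13 (s = -7*(72 - 1*5)/(((-15 + 44) - 152) + 110) = -7*(72 - 5)/((29 - 152) + 110) = -469/(-123 + 110) = -469/(-13) = -469*(-1)/13 = -7*(-67/13) = 469/13 ≈ 36.077)
s² = (469/13)² = 219961/169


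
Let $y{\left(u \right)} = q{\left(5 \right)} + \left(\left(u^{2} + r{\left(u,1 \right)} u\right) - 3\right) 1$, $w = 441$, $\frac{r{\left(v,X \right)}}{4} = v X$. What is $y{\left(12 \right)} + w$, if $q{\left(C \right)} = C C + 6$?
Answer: $1189$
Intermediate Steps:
$r{\left(v,X \right)} = 4 X v$ ($r{\left(v,X \right)} = 4 v X = 4 X v$)
$q{\left(C \right)} = 6 + C^{2}$ ($q{\left(C \right)} = C^{2} + 6 = 6 + C^{2}$)
$y{\left(u \right)} = 28 + 5 u^{2}$ ($y{\left(u \right)} = \left(6 + 5^{2}\right) + \left(\left(u^{2} + 4 \cdot 1 u u\right) - 3\right) 1 = \left(6 + 25\right) + \left(\left(u^{2} + 4 u u\right) - 3\right) 1 = 31 + \left(\left(u^{2} + 4 u^{2}\right) - 3\right) 1 = 31 + \left(5 u^{2} - 3\right) 1 = 31 + \left(-3 + 5 u^{2}\right) 1 = 31 + \left(-3 + 5 u^{2}\right) = 28 + 5 u^{2}$)
$y{\left(12 \right)} + w = \left(28 + 5 \cdot 12^{2}\right) + 441 = \left(28 + 5 \cdot 144\right) + 441 = \left(28 + 720\right) + 441 = 748 + 441 = 1189$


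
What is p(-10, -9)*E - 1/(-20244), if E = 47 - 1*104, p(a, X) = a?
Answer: 11539081/20244 ≈ 570.00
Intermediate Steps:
E = -57 (E = 47 - 104 = -57)
p(-10, -9)*E - 1/(-20244) = -10*(-57) - 1/(-20244) = 570 - 1*(-1/20244) = 570 + 1/20244 = 11539081/20244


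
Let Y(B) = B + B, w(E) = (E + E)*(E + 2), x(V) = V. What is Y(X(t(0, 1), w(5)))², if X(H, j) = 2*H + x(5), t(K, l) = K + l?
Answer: 196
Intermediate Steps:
w(E) = 2*E*(2 + E) (w(E) = (2*E)*(2 + E) = 2*E*(2 + E))
X(H, j) = 5 + 2*H (X(H, j) = 2*H + 5 = 5 + 2*H)
Y(B) = 2*B
Y(X(t(0, 1), w(5)))² = (2*(5 + 2*(0 + 1)))² = (2*(5 + 2*1))² = (2*(5 + 2))² = (2*7)² = 14² = 196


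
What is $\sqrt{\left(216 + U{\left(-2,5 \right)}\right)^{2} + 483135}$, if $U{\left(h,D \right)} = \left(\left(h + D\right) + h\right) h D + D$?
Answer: $2 \sqrt{131914} \approx 726.4$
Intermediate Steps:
$U{\left(h,D \right)} = D + D h \left(D + 2 h\right)$ ($U{\left(h,D \right)} = \left(\left(D + h\right) + h\right) h D + D = \left(D + 2 h\right) h D + D = h \left(D + 2 h\right) D + D = D h \left(D + 2 h\right) + D = D + D h \left(D + 2 h\right)$)
$\sqrt{\left(216 + U{\left(-2,5 \right)}\right)^{2} + 483135} = \sqrt{\left(216 + 5 \left(1 + 2 \left(-2\right)^{2} + 5 \left(-2\right)\right)\right)^{2} + 483135} = \sqrt{\left(216 + 5 \left(1 + 2 \cdot 4 - 10\right)\right)^{2} + 483135} = \sqrt{\left(216 + 5 \left(1 + 8 - 10\right)\right)^{2} + 483135} = \sqrt{\left(216 + 5 \left(-1\right)\right)^{2} + 483135} = \sqrt{\left(216 - 5\right)^{2} + 483135} = \sqrt{211^{2} + 483135} = \sqrt{44521 + 483135} = \sqrt{527656} = 2 \sqrt{131914}$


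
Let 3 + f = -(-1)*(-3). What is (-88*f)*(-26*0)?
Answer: 0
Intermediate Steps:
f = -6 (f = -3 - (-1)*(-3) = -3 - 1*3 = -3 - 3 = -6)
(-88*f)*(-26*0) = (-88*(-6))*(-26*0) = 528*0 = 0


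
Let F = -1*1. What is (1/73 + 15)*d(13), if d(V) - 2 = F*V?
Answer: -12056/73 ≈ -165.15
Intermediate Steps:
F = -1
d(V) = 2 - V
(1/73 + 15)*d(13) = (1/73 + 15)*(2 - 1*13) = (1/73 + 15)*(2 - 13) = (1096/73)*(-11) = -12056/73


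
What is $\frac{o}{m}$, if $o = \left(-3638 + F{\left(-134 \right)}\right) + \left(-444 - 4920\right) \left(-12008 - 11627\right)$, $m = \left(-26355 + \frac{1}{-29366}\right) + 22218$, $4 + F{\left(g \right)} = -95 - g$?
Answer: $- \frac{3722861053542}{121487143} \approx -30644.0$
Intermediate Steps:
$F{\left(g \right)} = -99 - g$ ($F{\left(g \right)} = -4 - \left(95 + g\right) = -99 - g$)
$m = - \frac{121487143}{29366}$ ($m = \left(-26355 - \frac{1}{29366}\right) + 22218 = - \frac{773940931}{29366} + 22218 = - \frac{121487143}{29366} \approx -4137.0$)
$o = 126774537$ ($o = \left(-3638 - -35\right) + \left(-444 - 4920\right) \left(-12008 - 11627\right) = \left(-3638 + \left(-99 + 134\right)\right) - -126778140 = \left(-3638 + 35\right) + 126778140 = -3603 + 126778140 = 126774537$)
$\frac{o}{m} = \frac{126774537}{- \frac{121487143}{29366}} = 126774537 \left(- \frac{29366}{121487143}\right) = - \frac{3722861053542}{121487143}$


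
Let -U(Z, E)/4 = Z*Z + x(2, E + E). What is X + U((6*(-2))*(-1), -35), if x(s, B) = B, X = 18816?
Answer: 18520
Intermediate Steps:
U(Z, E) = -8*E - 4*Z**2 (U(Z, E) = -4*(Z*Z + (E + E)) = -4*(Z**2 + 2*E) = -8*E - 4*Z**2)
X + U((6*(-2))*(-1), -35) = 18816 + (-8*(-35) - 4*((6*(-2))*(-1))**2) = 18816 + (280 - 4*(-12*(-1))**2) = 18816 + (280 - 4*12**2) = 18816 + (280 - 4*144) = 18816 + (280 - 576) = 18816 - 296 = 18520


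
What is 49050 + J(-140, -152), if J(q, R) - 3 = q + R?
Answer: 48761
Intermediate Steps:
J(q, R) = 3 + R + q (J(q, R) = 3 + (q + R) = 3 + (R + q) = 3 + R + q)
49050 + J(-140, -152) = 49050 + (3 - 152 - 140) = 49050 - 289 = 48761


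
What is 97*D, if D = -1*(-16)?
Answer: 1552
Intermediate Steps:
D = 16
97*D = 97*16 = 1552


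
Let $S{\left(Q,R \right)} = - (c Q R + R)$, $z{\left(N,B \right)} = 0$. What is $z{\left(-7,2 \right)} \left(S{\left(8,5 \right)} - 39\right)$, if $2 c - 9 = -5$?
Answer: $0$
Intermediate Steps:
$c = 2$ ($c = \frac{9}{2} + \frac{1}{2} \left(-5\right) = \frac{9}{2} - \frac{5}{2} = 2$)
$S{\left(Q,R \right)} = - R - 2 Q R$ ($S{\left(Q,R \right)} = - (2 Q R + R) = - (R + 2 Q R) = - R - 2 Q R$)
$z{\left(-7,2 \right)} \left(S{\left(8,5 \right)} - 39\right) = 0 \left(\left(-1\right) 5 \left(1 + 2 \cdot 8\right) - 39\right) = 0 \left(\left(-1\right) 5 \left(1 + 16\right) - 39\right) = 0 \left(\left(-1\right) 5 \cdot 17 - 39\right) = 0 \left(-85 - 39\right) = 0 \left(-124\right) = 0$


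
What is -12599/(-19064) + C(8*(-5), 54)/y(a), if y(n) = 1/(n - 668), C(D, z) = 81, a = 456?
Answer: -327354409/19064 ≈ -17171.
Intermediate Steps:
y(n) = 1/(-668 + n)
-12599/(-19064) + C(8*(-5), 54)/y(a) = -12599/(-19064) + 81/(1/(-668 + 456)) = -12599*(-1/19064) + 81/(1/(-212)) = 12599/19064 + 81/(-1/212) = 12599/19064 + 81*(-212) = 12599/19064 - 17172 = -327354409/19064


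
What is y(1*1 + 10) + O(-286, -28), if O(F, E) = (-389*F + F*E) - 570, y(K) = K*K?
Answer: 118813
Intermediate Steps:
y(K) = K²
O(F, E) = -570 - 389*F + E*F (O(F, E) = (-389*F + E*F) - 570 = -570 - 389*F + E*F)
y(1*1 + 10) + O(-286, -28) = (1*1 + 10)² + (-570 - 389*(-286) - 28*(-286)) = (1 + 10)² + (-570 + 111254 + 8008) = 11² + 118692 = 121 + 118692 = 118813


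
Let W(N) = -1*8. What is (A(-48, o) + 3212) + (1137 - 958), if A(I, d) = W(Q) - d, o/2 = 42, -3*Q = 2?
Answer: 3299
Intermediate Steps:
Q = -⅔ (Q = -⅓*2 = -⅔ ≈ -0.66667)
W(N) = -8
o = 84 (o = 2*42 = 84)
A(I, d) = -8 - d
(A(-48, o) + 3212) + (1137 - 958) = ((-8 - 1*84) + 3212) + (1137 - 958) = ((-8 - 84) + 3212) + 179 = (-92 + 3212) + 179 = 3120 + 179 = 3299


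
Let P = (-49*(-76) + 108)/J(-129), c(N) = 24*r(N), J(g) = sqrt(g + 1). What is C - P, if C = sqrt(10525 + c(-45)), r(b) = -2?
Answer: sqrt(10477) + 479*I*sqrt(2)/2 ≈ 102.36 + 338.7*I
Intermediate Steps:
J(g) = sqrt(1 + g)
c(N) = -48 (c(N) = 24*(-2) = -48)
P = -479*I*sqrt(2)/2 (P = (-49*(-76) + 108)/(sqrt(1 - 129)) = (3724 + 108)/(sqrt(-128)) = 3832/((8*I*sqrt(2))) = 3832*(-I*sqrt(2)/16) = -479*I*sqrt(2)/2 ≈ -338.7*I)
C = sqrt(10477) (C = sqrt(10525 - 48) = sqrt(10477) ≈ 102.36)
C - P = sqrt(10477) - (-479)*I*sqrt(2)/2 = sqrt(10477) + 479*I*sqrt(2)/2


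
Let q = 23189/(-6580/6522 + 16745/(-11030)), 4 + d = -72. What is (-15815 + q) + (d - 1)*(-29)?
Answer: -413721095252/18178829 ≈ -22758.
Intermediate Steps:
d = -76 (d = -4 - 72 = -76)
q = -166816239774/18178829 (q = 23189/(-6580*1/6522 + 16745*(-1/11030)) = 23189/(-3290/3261 - 3349/2206) = 23189/(-18178829/7193766) = 23189*(-7193766/18178829) = -166816239774/18178829 ≈ -9176.4)
(-15815 + q) + (d - 1)*(-29) = (-15815 - 166816239774/18178829) + (-76 - 1)*(-29) = -454314420409/18178829 - 77*(-29) = -454314420409/18178829 + 2233 = -413721095252/18178829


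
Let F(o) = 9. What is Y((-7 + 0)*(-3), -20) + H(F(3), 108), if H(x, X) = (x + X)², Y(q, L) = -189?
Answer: 13500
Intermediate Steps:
H(x, X) = (X + x)²
Y((-7 + 0)*(-3), -20) + H(F(3), 108) = -189 + (108 + 9)² = -189 + 117² = -189 + 13689 = 13500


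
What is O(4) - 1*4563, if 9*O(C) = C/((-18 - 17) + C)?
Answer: -1273081/279 ≈ -4563.0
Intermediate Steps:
O(C) = C/(9*(-35 + C)) (O(C) = (C/((-18 - 17) + C))/9 = (C/(-35 + C))/9 = C/(9*(-35 + C)))
O(4) - 1*4563 = (1/9)*4/(-35 + 4) - 1*4563 = (1/9)*4/(-31) - 4563 = (1/9)*4*(-1/31) - 4563 = -4/279 - 4563 = -1273081/279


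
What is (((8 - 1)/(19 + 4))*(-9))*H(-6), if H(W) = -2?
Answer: 126/23 ≈ 5.4783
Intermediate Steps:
(((8 - 1)/(19 + 4))*(-9))*H(-6) = (((8 - 1)/(19 + 4))*(-9))*(-2) = ((7/23)*(-9))*(-2) = -63/23*(-2) = 126/23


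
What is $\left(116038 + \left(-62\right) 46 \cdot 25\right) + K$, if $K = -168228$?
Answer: $-123490$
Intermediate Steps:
$\left(116038 + \left(-62\right) 46 \cdot 25\right) + K = \left(116038 + \left(-62\right) 46 \cdot 25\right) - 168228 = \left(116038 - 71300\right) - 168228 = 44738 - 168228 = -123490$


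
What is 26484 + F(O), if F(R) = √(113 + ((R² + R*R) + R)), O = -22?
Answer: 26484 + √1059 ≈ 26517.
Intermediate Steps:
F(R) = √(113 + R + 2*R²) (F(R) = √(113 + ((R² + R²) + R)) = √(113 + (2*R² + R)) = √(113 + (R + 2*R²)) = √(113 + R + 2*R²))
26484 + F(O) = 26484 + √(113 - 22 + 2*(-22)²) = 26484 + √(113 - 22 + 2*484) = 26484 + √(113 - 22 + 968) = 26484 + √1059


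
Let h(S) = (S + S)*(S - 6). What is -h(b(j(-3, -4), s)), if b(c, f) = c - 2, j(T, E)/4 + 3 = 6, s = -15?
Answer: -80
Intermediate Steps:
j(T, E) = 12 (j(T, E) = -12 + 4*6 = -12 + 24 = 12)
b(c, f) = -2 + c
h(S) = 2*S*(-6 + S) (h(S) = (2*S)*(-6 + S) = 2*S*(-6 + S))
-h(b(j(-3, -4), s)) = -2*(-2 + 12)*(-6 + (-2 + 12)) = -2*10*(-6 + 10) = -2*10*4 = -1*80 = -80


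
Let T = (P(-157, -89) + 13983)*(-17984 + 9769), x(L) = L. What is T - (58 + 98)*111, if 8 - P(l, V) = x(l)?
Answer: -116243136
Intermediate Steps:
P(l, V) = 8 - l
T = -116225820 (T = ((8 - 1*(-157)) + 13983)*(-17984 + 9769) = ((8 + 157) + 13983)*(-8215) = (165 + 13983)*(-8215) = 14148*(-8215) = -116225820)
T - (58 + 98)*111 = -116225820 - (58 + 98)*111 = -116225820 - 156*111 = -116225820 - 1*17316 = -116225820 - 17316 = -116243136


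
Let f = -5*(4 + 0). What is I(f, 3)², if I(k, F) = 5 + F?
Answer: 64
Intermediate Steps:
f = -20 (f = -5*4 = -20)
I(f, 3)² = (5 + 3)² = 8² = 64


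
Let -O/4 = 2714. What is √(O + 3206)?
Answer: 15*I*√34 ≈ 87.464*I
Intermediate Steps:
O = -10856 (O = -4*2714 = -10856)
√(O + 3206) = √(-10856 + 3206) = √(-7650) = 15*I*√34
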